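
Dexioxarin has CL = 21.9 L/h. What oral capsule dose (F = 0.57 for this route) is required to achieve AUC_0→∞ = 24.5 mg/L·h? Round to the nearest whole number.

Dose = CL × AUC_0→∞ / F
     = 21.9 × 24.5 / 0.57 = 941.316 mg

Dose = 941 mg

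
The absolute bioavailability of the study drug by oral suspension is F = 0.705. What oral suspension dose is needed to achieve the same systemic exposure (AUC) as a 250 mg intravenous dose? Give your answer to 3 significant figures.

For equal systemic exposure: F × D_ev = D_iv
D_ev = D_iv / F = 250 / 0.705 = 354.61 mg

D_oral = 355 mg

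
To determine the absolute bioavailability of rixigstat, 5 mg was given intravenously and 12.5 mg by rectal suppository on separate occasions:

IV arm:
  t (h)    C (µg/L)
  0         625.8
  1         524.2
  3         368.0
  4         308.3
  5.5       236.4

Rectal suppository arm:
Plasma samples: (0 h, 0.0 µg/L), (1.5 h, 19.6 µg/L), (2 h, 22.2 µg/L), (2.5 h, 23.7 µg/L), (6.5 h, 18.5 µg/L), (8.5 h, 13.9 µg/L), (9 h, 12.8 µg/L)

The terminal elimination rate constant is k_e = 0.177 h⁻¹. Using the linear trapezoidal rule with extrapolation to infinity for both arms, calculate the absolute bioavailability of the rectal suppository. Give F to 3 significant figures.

F = 0.0262

Trapezoidal AUC_0→5.5 (IV):
  [0→1]: (625.8+524.2)/2 × 1 = 575.0
  [1→3]: (524.2+368.0)/2 × 2 = 892.2
  [3→4]: (368.0+308.3)/2 × 1 = 338.15
  [4→5.5]: (308.3+236.4)/2 × 1.5 = 408.525
  Sum = 2213.875 µg/L·h
IV tail: 236.4/0.177 = 1335.593; AUC_iv,0→∞ = 2213.875 + 1335.593 = 3549.468 µg/L·h
Trapezoidal AUC_0→9 (rectal suppository):
  [0→1.5]: (0.0+19.6)/2 × 1.5 = 14.7
  [1.5→2]: (19.6+22.2)/2 × 0.5 = 10.45
  [2→2.5]: (22.2+23.7)/2 × 0.5 = 11.475
  [2.5→6.5]: (23.7+18.5)/2 × 4 = 84.4
  [6.5→8.5]: (18.5+13.9)/2 × 2 = 32.4
  [8.5→9]: (13.9+12.8)/2 × 0.5 = 6.675
  Sum = 160.1 µg/L·h
rectal suppository tail: 12.8/0.177 = 72.316; AUC_ev,0→∞ = 160.1 + 72.316 = 232.416 µg/L·h
F = (AUC_ev/D_ev)/(AUC_iv/D_iv) = (232.416/12.5)/(3549.468/5) = 18.59328/709.8936 = 0.0262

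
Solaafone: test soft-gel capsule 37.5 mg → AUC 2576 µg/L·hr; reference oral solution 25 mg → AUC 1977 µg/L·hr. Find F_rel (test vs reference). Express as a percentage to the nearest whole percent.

F_rel = (AUC_test/D_test) / (AUC_ref/D_ref)
      = (2576/37.5) / (1977/25)
      = 68.6933 / 79.08 = 0.8687 = 86.87%

F_rel = 87%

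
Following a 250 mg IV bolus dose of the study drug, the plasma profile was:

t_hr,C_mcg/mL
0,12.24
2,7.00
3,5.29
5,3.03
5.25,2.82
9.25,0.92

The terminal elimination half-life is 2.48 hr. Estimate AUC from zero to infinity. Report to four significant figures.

Trapezoidal AUC_0→9.25:
  [0→2]: (12.24+7.00)/2 × 2 = 19.24
  [2→3]: (7.00+5.29)/2 × 1 = 6.145
  [3→5]: (5.29+3.03)/2 × 2 = 8.32
  [5→5.25]: (3.03+2.82)/2 × 0.25 = 0.73125
  [5.25→9.25]: (2.82+0.92)/2 × 4 = 7.48
  Sum = 41.91625 mcg/mL·hr
k_e = ln2 / t½ = 0.693147 / 2.48 = 0.2795 hr^-1
Extrapolated tail: C_last / k_e = 0.92 / 0.2795 = 3.292
AUC_0→∞ = 41.91625 + 3.292 = 45.20825 mcg/mL·hr

AUC = 45.21 mcg/mL·hr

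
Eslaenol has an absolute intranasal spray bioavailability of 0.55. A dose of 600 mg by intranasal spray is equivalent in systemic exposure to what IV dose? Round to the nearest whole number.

Systemic exposure from an extravascular dose = F × D_ev, so the equivalent IV dose is F × D_ev.
D_iv = F × D_ev = 0.55 × 600 = 330 mg

D_iv = 330 mg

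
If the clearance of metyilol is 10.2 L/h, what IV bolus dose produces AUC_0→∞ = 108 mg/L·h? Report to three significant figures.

Dose_iv = CL × AUC_0→∞
     = 10.2 × 108 = 1101.6 mg

Dose = 1100 mg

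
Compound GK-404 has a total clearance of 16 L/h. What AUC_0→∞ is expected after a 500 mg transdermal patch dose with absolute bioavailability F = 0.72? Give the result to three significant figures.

AUC = 22.5 mg/L·h

AUC_0→∞ = F × Dose / CL
        = 0.72 × 500 / 16 = 22.5 mg/L·h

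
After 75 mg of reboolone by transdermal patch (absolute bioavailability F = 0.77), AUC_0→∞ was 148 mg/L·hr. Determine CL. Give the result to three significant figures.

CL = F × Dose / AUC_0→∞
   = 0.77 × 75 / 148 = 0.390203 L/hr

CL = 0.390 L/hr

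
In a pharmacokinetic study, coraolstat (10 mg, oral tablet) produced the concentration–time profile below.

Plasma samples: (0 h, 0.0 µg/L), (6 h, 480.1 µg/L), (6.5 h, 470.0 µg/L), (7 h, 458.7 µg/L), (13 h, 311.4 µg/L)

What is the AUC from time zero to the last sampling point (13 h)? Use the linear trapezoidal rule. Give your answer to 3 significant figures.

Trapezoidal AUC_0→13:
  [0→6]: (0.0+480.1)/2 × 6 = 1440.3
  [6→6.5]: (480.1+470.0)/2 × 0.5 = 237.525
  [6.5→7]: (470.0+458.7)/2 × 0.5 = 232.175
  [7→13]: (458.7+311.4)/2 × 6 = 2310.3
  Sum = 4220.3 µg/L·h

AUC = 4220 µg/L·h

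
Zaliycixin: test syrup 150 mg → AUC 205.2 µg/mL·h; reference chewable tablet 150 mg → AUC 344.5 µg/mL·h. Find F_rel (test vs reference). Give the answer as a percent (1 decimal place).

F_rel = 59.6%

F_rel = (AUC_test/D_test) / (AUC_ref/D_ref)
      = (205.2/150) / (344.5/150)
      = 1.368 / 2.29667 = 0.5956 = 59.56%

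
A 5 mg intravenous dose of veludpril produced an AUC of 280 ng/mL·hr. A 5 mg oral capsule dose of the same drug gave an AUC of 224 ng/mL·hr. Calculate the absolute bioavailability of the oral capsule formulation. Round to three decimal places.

F = 0.800

F = (AUC_ev / D_ev) / (AUC_iv / D_iv)
  = (224/5) / (280/5)
  = 44.8 / 56 = 0.8000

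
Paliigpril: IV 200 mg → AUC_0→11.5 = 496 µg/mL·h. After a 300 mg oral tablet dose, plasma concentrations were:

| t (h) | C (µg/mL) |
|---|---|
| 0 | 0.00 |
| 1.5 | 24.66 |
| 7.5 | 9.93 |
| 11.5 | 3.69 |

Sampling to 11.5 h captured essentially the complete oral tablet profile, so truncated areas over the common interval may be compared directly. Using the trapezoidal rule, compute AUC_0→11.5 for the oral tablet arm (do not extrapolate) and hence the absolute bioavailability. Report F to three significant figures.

Trapezoidal AUC_0→11.5 (oral tablet):
  [0→1.5]: (0.00+24.66)/2 × 1.5 = 18.495
  [1.5→7.5]: (24.66+9.93)/2 × 6 = 103.77
  [7.5→11.5]: (9.93+3.69)/2 × 4 = 27.24
  Sum = 149.505 µg/mL·h
F = (AUC_ev/D_ev)/(AUC_iv/D_iv) = (149.505/300)/(496/200) = 0.49835/2.48 = 0.2009

F = 0.201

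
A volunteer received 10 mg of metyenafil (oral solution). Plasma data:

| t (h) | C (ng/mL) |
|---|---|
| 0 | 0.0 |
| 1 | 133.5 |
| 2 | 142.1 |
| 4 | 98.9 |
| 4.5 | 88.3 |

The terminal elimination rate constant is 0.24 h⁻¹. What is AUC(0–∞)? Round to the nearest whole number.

AUC = 860 ng/mL·h

Trapezoidal AUC_0→4.5:
  [0→1]: (0.0+133.5)/2 × 1 = 66.75
  [1→2]: (133.5+142.1)/2 × 1 = 137.8
  [2→4]: (142.1+98.9)/2 × 2 = 241.0
  [4→4.5]: (98.9+88.3)/2 × 0.5 = 46.8
  Sum = 492.35 ng/mL·h
Extrapolated tail: C_last / k_e = 88.3 / 0.24 = 367.917
AUC_0→∞ = 492.35 + 367.917 = 860.267 ng/mL·h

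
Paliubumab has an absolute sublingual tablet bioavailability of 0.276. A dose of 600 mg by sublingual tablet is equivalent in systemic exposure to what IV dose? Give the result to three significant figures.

D_iv = 166 mg

Systemic exposure from an extravascular dose = F × D_ev, so the equivalent IV dose is F × D_ev.
D_iv = F × D_ev = 0.276 × 600 = 165.6 mg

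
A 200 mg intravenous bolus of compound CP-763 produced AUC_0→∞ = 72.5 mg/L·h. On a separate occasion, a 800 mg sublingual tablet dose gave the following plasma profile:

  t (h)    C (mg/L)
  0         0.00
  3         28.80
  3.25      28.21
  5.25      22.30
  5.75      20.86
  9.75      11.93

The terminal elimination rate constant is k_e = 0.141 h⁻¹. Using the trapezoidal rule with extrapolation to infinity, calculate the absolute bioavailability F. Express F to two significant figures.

Trapezoidal AUC_0→9.75 (sublingual tablet):
  [0→3]: (0.00+28.80)/2 × 3 = 43.2
  [3→3.25]: (28.80+28.21)/2 × 0.25 = 7.12625
  [3.25→5.25]: (28.21+22.30)/2 × 2 = 50.51
  [5.25→5.75]: (22.30+20.86)/2 × 0.5 = 10.79
  [5.75→9.75]: (20.86+11.93)/2 × 4 = 65.58
  Sum = 177.20625 mg/L·h
Tail: C_last/k_e = 11.93/0.141 = 84.610
AUC_0→∞ (sublingual tablet) = 177.20625 + 84.610 = 261.81625 mg/L·h
F = (AUC_ev/D_ev)/(AUC_iv/D_iv) = (261.81625/800)/(72.5/200) = 0.32727/0.3625 = 0.9028

F = 0.90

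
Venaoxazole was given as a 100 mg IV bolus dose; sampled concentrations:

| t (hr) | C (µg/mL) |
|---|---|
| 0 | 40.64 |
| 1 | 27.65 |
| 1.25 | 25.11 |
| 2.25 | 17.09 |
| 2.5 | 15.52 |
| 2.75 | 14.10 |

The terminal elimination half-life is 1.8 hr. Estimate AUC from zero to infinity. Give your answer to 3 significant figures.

AUC = 106 µg/mL·hr

Trapezoidal AUC_0→2.75:
  [0→1]: (40.64+27.65)/2 × 1 = 34.145
  [1→1.25]: (27.65+25.11)/2 × 0.25 = 6.595
  [1.25→2.25]: (25.11+17.09)/2 × 1 = 21.1
  [2.25→2.5]: (17.09+15.52)/2 × 0.25 = 4.07625
  [2.5→2.75]: (15.52+14.10)/2 × 0.25 = 3.7025
  Sum = 69.61875 µg/mL·hr
k_e = ln2 / t½ = 0.693147 / 1.8 = 0.3851 hr^-1
Extrapolated tail: C_last / k_e = 14.10 / 0.3851 = 36.614
AUC_0→∞ = 69.61875 + 36.614 = 106.23275 µg/mL·hr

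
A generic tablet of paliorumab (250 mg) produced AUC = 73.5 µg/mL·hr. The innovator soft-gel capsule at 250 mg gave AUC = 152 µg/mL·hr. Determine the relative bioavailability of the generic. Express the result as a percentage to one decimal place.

F_rel = 48.4%

F_rel = (AUC_test/D_test) / (AUC_ref/D_ref)
      = (73.5/250) / (152/250)
      = 0.294 / 0.608 = 0.4836 = 48.36%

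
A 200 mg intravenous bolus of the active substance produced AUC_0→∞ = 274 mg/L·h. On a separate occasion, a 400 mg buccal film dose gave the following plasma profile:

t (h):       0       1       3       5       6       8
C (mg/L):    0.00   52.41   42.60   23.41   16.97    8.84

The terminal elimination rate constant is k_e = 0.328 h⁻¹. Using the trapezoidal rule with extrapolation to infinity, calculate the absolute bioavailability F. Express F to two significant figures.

Trapezoidal AUC_0→8 (buccal film):
  [0→1]: (0.00+52.41)/2 × 1 = 26.205
  [1→3]: (52.41+42.60)/2 × 2 = 95.01
  [3→5]: (42.60+23.41)/2 × 2 = 66.01
  [5→6]: (23.41+16.97)/2 × 1 = 20.19
  [6→8]: (16.97+8.84)/2 × 2 = 25.81
  Sum = 233.225 mg/L·h
Tail: C_last/k_e = 8.84/0.328 = 26.951
AUC_0→∞ (buccal film) = 233.225 + 26.951 = 260.176 mg/L·h
F = (AUC_ev/D_ev)/(AUC_iv/D_iv) = (260.176/400)/(274/200) = 0.65044/1.37 = 0.4748

F = 0.47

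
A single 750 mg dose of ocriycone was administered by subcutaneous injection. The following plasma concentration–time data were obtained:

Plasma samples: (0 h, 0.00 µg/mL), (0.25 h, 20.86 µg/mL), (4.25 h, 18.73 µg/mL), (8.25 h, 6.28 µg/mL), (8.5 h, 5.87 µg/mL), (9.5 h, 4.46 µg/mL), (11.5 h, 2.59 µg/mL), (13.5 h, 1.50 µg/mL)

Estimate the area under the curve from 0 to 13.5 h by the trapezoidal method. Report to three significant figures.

AUC = 150 µg/mL·h

Trapezoidal AUC_0→13.5:
  [0→0.25]: (0.00+20.86)/2 × 0.25 = 2.6075
  [0.25→4.25]: (20.86+18.73)/2 × 4 = 79.18
  [4.25→8.25]: (18.73+6.28)/2 × 4 = 50.02
  [8.25→8.5]: (6.28+5.87)/2 × 0.25 = 1.51875
  [8.5→9.5]: (5.87+4.46)/2 × 1 = 5.165
  [9.5→11.5]: (4.46+2.59)/2 × 2 = 7.05
  [11.5→13.5]: (2.59+1.50)/2 × 2 = 4.09
  Sum = 149.63125 µg/mL·h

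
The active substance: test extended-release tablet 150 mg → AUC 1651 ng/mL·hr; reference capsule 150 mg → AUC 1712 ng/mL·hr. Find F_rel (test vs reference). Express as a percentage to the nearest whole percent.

F_rel = 96%

F_rel = (AUC_test/D_test) / (AUC_ref/D_ref)
      = (1651/150) / (1712/150)
      = 11.0067 / 11.4133 = 0.9644 = 96.44%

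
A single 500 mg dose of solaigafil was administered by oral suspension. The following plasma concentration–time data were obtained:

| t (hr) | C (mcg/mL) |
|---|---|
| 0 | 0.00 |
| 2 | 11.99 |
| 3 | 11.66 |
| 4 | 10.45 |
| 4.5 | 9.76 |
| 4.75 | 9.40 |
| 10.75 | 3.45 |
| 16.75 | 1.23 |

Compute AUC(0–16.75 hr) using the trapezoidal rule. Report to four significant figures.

AUC = 94.91 mcg/mL·hr

Trapezoidal AUC_0→16.75:
  [0→2]: (0.00+11.99)/2 × 2 = 11.99
  [2→3]: (11.99+11.66)/2 × 1 = 11.825
  [3→4]: (11.66+10.45)/2 × 1 = 11.055
  [4→4.5]: (10.45+9.76)/2 × 0.5 = 5.0525
  [4.5→4.75]: (9.76+9.40)/2 × 0.25 = 2.395
  [4.75→10.75]: (9.40+3.45)/2 × 6 = 38.55
  [10.75→16.75]: (3.45+1.23)/2 × 6 = 14.04
  Sum = 94.9075 mcg/mL·hr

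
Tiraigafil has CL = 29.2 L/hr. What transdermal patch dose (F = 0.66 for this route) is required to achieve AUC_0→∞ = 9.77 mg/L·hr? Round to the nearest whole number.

Dose = 432 mg

Dose = CL × AUC_0→∞ / F
     = 29.2 × 9.77 / 0.66 = 432.248 mg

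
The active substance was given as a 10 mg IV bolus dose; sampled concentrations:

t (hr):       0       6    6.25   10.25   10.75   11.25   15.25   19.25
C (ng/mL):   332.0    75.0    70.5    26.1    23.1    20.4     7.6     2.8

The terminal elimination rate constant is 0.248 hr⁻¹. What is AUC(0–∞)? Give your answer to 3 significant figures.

AUC = 1540 ng/mL·hr

Trapezoidal AUC_0→19.25:
  [0→6]: (332.0+75.0)/2 × 6 = 1221.0
  [6→6.25]: (75.0+70.5)/2 × 0.25 = 18.1875
  [6.25→10.25]: (70.5+26.1)/2 × 4 = 193.2
  [10.25→10.75]: (26.1+23.1)/2 × 0.5 = 12.3
  [10.75→11.25]: (23.1+20.4)/2 × 0.5 = 10.875
  [11.25→15.25]: (20.4+7.6)/2 × 4 = 56.0
  [15.25→19.25]: (7.6+2.8)/2 × 4 = 20.8
  Sum = 1532.3625 ng/mL·hr
Extrapolated tail: C_last / k_e = 2.8 / 0.248 = 11.290
AUC_0→∞ = 1532.3625 + 11.290 = 1543.6525 ng/mL·hr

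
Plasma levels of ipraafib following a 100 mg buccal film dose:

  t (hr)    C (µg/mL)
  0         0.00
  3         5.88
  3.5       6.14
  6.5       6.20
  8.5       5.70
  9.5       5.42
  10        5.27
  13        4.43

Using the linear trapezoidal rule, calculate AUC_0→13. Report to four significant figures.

AUC = 65.02 µg/mL·hr

Trapezoidal AUC_0→13:
  [0→3]: (0.00+5.88)/2 × 3 = 8.82
  [3→3.5]: (5.88+6.14)/2 × 0.5 = 3.005
  [3.5→6.5]: (6.14+6.20)/2 × 3 = 18.51
  [6.5→8.5]: (6.20+5.70)/2 × 2 = 11.9
  [8.5→9.5]: (5.70+5.42)/2 × 1 = 5.56
  [9.5→10]: (5.42+5.27)/2 × 0.5 = 2.6725
  [10→13]: (5.27+4.43)/2 × 3 = 14.55
  Sum = 65.0175 µg/mL·hr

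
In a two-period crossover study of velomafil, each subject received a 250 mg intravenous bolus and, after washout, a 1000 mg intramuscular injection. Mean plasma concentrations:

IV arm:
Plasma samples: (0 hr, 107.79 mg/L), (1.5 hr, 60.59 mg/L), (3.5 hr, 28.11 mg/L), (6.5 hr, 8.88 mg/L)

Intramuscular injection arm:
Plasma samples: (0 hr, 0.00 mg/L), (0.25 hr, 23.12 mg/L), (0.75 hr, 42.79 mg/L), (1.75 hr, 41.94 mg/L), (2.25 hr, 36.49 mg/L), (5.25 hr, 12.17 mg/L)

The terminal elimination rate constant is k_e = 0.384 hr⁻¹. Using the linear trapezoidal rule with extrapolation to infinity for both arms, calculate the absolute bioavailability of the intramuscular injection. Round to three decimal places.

F = 0.158

Trapezoidal AUC_0→6.5 (IV):
  [0→1.5]: (107.79+60.59)/2 × 1.5 = 126.285
  [1.5→3.5]: (60.59+28.11)/2 × 2 = 88.7
  [3.5→6.5]: (28.11+8.88)/2 × 3 = 55.485
  Sum = 270.47 mg/L·hr
IV tail: 8.88/0.384 = 23.125; AUC_iv,0→∞ = 270.47 + 23.125 = 293.595 mg/L·hr
Trapezoidal AUC_0→5.25 (intramuscular injection):
  [0→0.25]: (0.00+23.12)/2 × 0.25 = 2.89
  [0.25→0.75]: (23.12+42.79)/2 × 0.5 = 16.4775
  [0.75→1.75]: (42.79+41.94)/2 × 1 = 42.365
  [1.75→2.25]: (41.94+36.49)/2 × 0.5 = 19.6075
  [2.25→5.25]: (36.49+12.17)/2 × 3 = 72.99
  Sum = 154.33 mg/L·hr
intramuscular injection tail: 12.17/0.384 = 31.693; AUC_ev,0→∞ = 154.33 + 31.693 = 186.023 mg/L·hr
F = (AUC_ev/D_ev)/(AUC_iv/D_iv) = (186.023/1000)/(293.595/250) = 0.186023/1.17438 = 0.1584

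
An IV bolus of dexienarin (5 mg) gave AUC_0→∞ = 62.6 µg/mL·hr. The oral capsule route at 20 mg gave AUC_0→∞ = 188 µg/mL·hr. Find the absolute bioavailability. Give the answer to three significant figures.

F = (AUC_ev / D_ev) / (AUC_iv / D_iv)
  = (188/20) / (62.6/5)
  = 9.4 / 12.52 = 0.7508

F = 0.751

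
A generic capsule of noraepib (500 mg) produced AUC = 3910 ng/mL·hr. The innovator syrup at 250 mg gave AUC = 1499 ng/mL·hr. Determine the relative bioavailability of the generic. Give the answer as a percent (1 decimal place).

F_rel = 130.4%

F_rel = (AUC_test/D_test) / (AUC_ref/D_ref)
      = (3910/500) / (1499/250)
      = 7.82 / 5.996 = 1.3042 = 130.42%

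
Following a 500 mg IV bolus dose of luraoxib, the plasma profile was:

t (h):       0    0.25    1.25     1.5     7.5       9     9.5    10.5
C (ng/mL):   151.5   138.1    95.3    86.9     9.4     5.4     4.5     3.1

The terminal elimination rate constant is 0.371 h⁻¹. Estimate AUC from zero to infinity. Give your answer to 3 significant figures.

Trapezoidal AUC_0→10.5:
  [0→0.25]: (151.5+138.1)/2 × 0.25 = 36.2
  [0.25→1.25]: (138.1+95.3)/2 × 1 = 116.7
  [1.25→1.5]: (95.3+86.9)/2 × 0.25 = 22.775
  [1.5→7.5]: (86.9+9.4)/2 × 6 = 288.9
  [7.5→9]: (9.4+5.4)/2 × 1.5 = 11.1
  [9→9.5]: (5.4+4.5)/2 × 0.5 = 2.475
  [9.5→10.5]: (4.5+3.1)/2 × 1 = 3.8
  Sum = 481.95 ng/mL·h
Extrapolated tail: C_last / k_e = 3.1 / 0.371 = 8.356
AUC_0→∞ = 481.95 + 8.356 = 490.306 ng/mL·h

AUC = 490 ng/mL·h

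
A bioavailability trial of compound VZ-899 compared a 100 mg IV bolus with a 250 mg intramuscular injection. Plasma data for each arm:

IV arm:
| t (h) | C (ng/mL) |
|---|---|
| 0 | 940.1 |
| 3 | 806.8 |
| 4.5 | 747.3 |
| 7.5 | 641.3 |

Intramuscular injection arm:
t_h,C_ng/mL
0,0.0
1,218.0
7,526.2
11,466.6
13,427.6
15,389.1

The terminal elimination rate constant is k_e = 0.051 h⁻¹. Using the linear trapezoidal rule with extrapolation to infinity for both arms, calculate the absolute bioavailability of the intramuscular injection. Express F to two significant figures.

Trapezoidal AUC_0→7.5 (IV):
  [0→3]: (940.1+806.8)/2 × 3 = 2620.35
  [3→4.5]: (806.8+747.3)/2 × 1.5 = 1165.575
  [4.5→7.5]: (747.3+641.3)/2 × 3 = 2082.9
  Sum = 5868.825 ng/mL·h
IV tail: 641.3/0.051 = 12574.510; AUC_iv,0→∞ = 5868.825 + 12574.510 = 18443.335 ng/mL·h
Trapezoidal AUC_0→15 (intramuscular injection):
  [0→1]: (0.0+218.0)/2 × 1 = 109.0
  [1→7]: (218.0+526.2)/2 × 6 = 2232.6
  [7→11]: (526.2+466.6)/2 × 4 = 1985.6
  [11→13]: (466.6+427.6)/2 × 2 = 894.2
  [13→15]: (427.6+389.1)/2 × 2 = 816.7
  Sum = 6038.1 ng/mL·h
intramuscular injection tail: 389.1/0.051 = 7629.412; AUC_ev,0→∞ = 6038.1 + 7629.412 = 13667.512 ng/mL·h
F = (AUC_ev/D_ev)/(AUC_iv/D_iv) = (13667.512/250)/(18443.335/100) = 54.670048/184.43335 = 0.2964

F = 0.30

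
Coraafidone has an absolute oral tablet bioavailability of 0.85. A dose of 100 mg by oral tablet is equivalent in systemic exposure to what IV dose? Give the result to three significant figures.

D_iv = 85.0 mg

Systemic exposure from an extravascular dose = F × D_ev, so the equivalent IV dose is F × D_ev.
D_iv = F × D_ev = 0.85 × 100 = 85 mg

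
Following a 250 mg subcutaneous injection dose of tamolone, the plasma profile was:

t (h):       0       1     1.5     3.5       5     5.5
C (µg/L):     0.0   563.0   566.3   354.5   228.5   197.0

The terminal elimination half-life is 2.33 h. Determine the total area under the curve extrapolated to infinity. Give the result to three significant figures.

AUC = 2690 µg/L·h

Trapezoidal AUC_0→5.5:
  [0→1]: (0.0+563.0)/2 × 1 = 281.5
  [1→1.5]: (563.0+566.3)/2 × 0.5 = 282.325
  [1.5→3.5]: (566.3+354.5)/2 × 2 = 920.8
  [3.5→5]: (354.5+228.5)/2 × 1.5 = 437.25
  [5→5.5]: (228.5+197.0)/2 × 0.5 = 106.375
  Sum = 2028.25 µg/L·h
k_e = ln2 / t½ = 0.693147 / 2.33 = 0.2975 h^-1
Extrapolated tail: C_last / k_e = 197.0 / 0.2975 = 662.185
AUC_0→∞ = 2028.25 + 662.185 = 2690.435 µg/L·h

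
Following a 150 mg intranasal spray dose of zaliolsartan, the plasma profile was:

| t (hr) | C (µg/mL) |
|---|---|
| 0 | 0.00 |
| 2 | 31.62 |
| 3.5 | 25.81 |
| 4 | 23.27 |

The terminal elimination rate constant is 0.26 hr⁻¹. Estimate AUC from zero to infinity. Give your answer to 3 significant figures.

AUC = 176 µg/mL·hr

Trapezoidal AUC_0→4:
  [0→2]: (0.00+31.62)/2 × 2 = 31.62
  [2→3.5]: (31.62+25.81)/2 × 1.5 = 43.0725
  [3.5→4]: (25.81+23.27)/2 × 0.5 = 12.27
  Sum = 86.9625 µg/mL·hr
Extrapolated tail: C_last / k_e = 23.27 / 0.26 = 89.500
AUC_0→∞ = 86.9625 + 89.500 = 176.4625 µg/mL·hr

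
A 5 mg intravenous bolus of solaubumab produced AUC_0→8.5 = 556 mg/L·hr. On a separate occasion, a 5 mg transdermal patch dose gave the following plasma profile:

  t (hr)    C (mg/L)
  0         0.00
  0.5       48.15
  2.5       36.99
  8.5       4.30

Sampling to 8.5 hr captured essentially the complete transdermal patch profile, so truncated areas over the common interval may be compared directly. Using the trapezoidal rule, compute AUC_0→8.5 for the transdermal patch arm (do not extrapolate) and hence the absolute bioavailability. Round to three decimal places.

F = 0.398

Trapezoidal AUC_0→8.5 (transdermal patch):
  [0→0.5]: (0.00+48.15)/2 × 0.5 = 12.0375
  [0.5→2.5]: (48.15+36.99)/2 × 2 = 85.14
  [2.5→8.5]: (36.99+4.30)/2 × 6 = 123.87
  Sum = 221.0475 mg/L·hr
F = (AUC_ev/D_ev)/(AUC_iv/D_iv) = (221.0475/5)/(556/5) = 44.2095/111.2 = 0.3976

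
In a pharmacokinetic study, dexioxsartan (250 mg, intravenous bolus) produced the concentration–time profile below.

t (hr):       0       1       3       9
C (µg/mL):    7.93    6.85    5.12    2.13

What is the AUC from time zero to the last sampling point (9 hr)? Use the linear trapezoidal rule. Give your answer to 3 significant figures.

Trapezoidal AUC_0→9:
  [0→1]: (7.93+6.85)/2 × 1 = 7.39
  [1→3]: (6.85+5.12)/2 × 2 = 11.97
  [3→9]: (5.12+2.13)/2 × 6 = 21.75
  Sum = 41.11 µg/mL·hr

AUC = 41.1 µg/mL·hr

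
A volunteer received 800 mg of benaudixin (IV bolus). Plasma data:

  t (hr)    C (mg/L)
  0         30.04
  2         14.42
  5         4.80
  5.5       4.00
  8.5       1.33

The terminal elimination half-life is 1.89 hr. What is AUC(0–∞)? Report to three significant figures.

AUC = 87.1 mg/L·hr

Trapezoidal AUC_0→8.5:
  [0→2]: (30.04+14.42)/2 × 2 = 44.46
  [2→5]: (14.42+4.80)/2 × 3 = 28.83
  [5→5.5]: (4.80+4.00)/2 × 0.5 = 2.2
  [5.5→8.5]: (4.00+1.33)/2 × 3 = 7.995
  Sum = 83.485 mg/L·hr
k_e = ln2 / t½ = 0.693147 / 1.89 = 0.3667 hr^-1
Extrapolated tail: C_last / k_e = 1.33 / 0.3667 = 3.627
AUC_0→∞ = 83.485 + 3.627 = 87.112 mg/L·hr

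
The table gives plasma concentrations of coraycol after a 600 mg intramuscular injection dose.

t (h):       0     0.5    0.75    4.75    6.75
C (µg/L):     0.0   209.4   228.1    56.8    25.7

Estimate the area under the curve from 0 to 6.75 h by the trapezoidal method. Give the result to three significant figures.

AUC = 759 µg/L·h

Trapezoidal AUC_0→6.75:
  [0→0.5]: (0.0+209.4)/2 × 0.5 = 52.35
  [0.5→0.75]: (209.4+228.1)/2 × 0.25 = 54.6875
  [0.75→4.75]: (228.1+56.8)/2 × 4 = 569.8
  [4.75→6.75]: (56.8+25.7)/2 × 2 = 82.5
  Sum = 759.3375 µg/L·h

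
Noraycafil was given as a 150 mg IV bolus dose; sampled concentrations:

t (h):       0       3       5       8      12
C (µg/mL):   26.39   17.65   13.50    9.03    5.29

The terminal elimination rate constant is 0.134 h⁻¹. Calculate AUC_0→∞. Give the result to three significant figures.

Trapezoidal AUC_0→12:
  [0→3]: (26.39+17.65)/2 × 3 = 66.06
  [3→5]: (17.65+13.50)/2 × 2 = 31.15
  [5→8]: (13.50+9.03)/2 × 3 = 33.795
  [8→12]: (9.03+5.29)/2 × 4 = 28.64
  Sum = 159.645 µg/mL·h
Extrapolated tail: C_last / k_e = 5.29 / 0.134 = 39.478
AUC_0→∞ = 159.645 + 39.478 = 199.123 µg/mL·h

AUC = 199 µg/mL·h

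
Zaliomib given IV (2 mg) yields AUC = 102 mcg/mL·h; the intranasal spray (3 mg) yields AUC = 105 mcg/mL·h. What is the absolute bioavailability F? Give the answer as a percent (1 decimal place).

F = 68.6%

F = (AUC_ev / D_ev) / (AUC_iv / D_iv)
  = (105/3) / (102/2)
  = 35 / 51 = 0.6863
  = 68.63%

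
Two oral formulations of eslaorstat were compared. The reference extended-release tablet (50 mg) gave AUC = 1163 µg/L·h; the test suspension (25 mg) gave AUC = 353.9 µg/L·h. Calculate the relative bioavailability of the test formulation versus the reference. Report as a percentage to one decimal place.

F_rel = 60.9%

F_rel = (AUC_test/D_test) / (AUC_ref/D_ref)
      = (353.9/25) / (1163/50)
      = 14.156 / 23.26 = 0.6086 = 60.86%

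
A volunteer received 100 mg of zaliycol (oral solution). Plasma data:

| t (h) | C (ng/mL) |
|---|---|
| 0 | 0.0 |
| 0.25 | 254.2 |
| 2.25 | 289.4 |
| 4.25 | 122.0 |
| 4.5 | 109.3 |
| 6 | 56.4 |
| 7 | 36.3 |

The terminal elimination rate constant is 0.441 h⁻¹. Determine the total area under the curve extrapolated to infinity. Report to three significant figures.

AUC = 1270 ng/mL·h

Trapezoidal AUC_0→7:
  [0→0.25]: (0.0+254.2)/2 × 0.25 = 31.775
  [0.25→2.25]: (254.2+289.4)/2 × 2 = 543.6
  [2.25→4.25]: (289.4+122.0)/2 × 2 = 411.4
  [4.25→4.5]: (122.0+109.3)/2 × 0.25 = 28.9125
  [4.5→6]: (109.3+56.4)/2 × 1.5 = 124.275
  [6→7]: (56.4+36.3)/2 × 1 = 46.35
  Sum = 1186.3125 ng/mL·h
Extrapolated tail: C_last / k_e = 36.3 / 0.441 = 82.313
AUC_0→∞ = 1186.3125 + 82.313 = 1268.6255 ng/mL·h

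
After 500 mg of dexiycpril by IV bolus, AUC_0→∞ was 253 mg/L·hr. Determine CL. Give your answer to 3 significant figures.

CL = Dose_iv / AUC_0→∞
   = 500 / 253 = 1.97628 L/hr

CL = 1.98 L/hr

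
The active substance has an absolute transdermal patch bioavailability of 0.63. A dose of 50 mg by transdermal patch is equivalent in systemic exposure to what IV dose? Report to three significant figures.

D_iv = 31.5 mg

Systemic exposure from an extravascular dose = F × D_ev, so the equivalent IV dose is F × D_ev.
D_iv = F × D_ev = 0.63 × 50 = 31.5 mg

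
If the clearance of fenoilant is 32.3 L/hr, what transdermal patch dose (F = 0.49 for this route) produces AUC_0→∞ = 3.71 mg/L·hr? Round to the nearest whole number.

Dose = 245 mg

Dose = CL × AUC_0→∞ / F
     = 32.3 × 3.71 / 0.49 = 244.557 mg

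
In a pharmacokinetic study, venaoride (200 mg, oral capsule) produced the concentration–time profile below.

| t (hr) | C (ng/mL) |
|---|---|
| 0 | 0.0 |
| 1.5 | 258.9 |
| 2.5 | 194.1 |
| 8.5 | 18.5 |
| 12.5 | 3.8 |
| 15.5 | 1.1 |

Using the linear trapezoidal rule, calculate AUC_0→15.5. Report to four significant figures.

Trapezoidal AUC_0→15.5:
  [0→1.5]: (0.0+258.9)/2 × 1.5 = 194.175
  [1.5→2.5]: (258.9+194.1)/2 × 1 = 226.5
  [2.5→8.5]: (194.1+18.5)/2 × 6 = 637.8
  [8.5→12.5]: (18.5+3.8)/2 × 4 = 44.6
  [12.5→15.5]: (3.8+1.1)/2 × 3 = 7.35
  Sum = 1110.425 ng/mL·hr

AUC = 1110 ng/mL·hr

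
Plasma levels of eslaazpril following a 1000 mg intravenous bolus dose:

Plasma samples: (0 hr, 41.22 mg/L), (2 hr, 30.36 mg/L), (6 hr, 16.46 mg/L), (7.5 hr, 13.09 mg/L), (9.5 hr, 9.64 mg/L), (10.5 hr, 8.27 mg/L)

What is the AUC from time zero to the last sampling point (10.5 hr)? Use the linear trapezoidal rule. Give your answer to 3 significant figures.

Trapezoidal AUC_0→10.5:
  [0→2]: (41.22+30.36)/2 × 2 = 71.58
  [2→6]: (30.36+16.46)/2 × 4 = 93.64
  [6→7.5]: (16.46+13.09)/2 × 1.5 = 22.1625
  [7.5→9.5]: (13.09+9.64)/2 × 2 = 22.73
  [9.5→10.5]: (9.64+8.27)/2 × 1 = 8.955
  Sum = 219.0675 mg/L·hr

AUC = 219 mg/L·hr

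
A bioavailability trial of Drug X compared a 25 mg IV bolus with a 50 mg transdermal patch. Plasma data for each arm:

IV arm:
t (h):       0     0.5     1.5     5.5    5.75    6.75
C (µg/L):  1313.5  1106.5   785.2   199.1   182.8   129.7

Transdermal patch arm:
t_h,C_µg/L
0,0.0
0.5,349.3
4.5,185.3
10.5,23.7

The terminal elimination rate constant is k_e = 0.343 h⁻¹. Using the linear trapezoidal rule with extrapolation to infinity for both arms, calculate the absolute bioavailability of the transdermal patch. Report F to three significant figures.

F = 0.226

Trapezoidal AUC_0→6.75 (IV):
  [0→0.5]: (1313.5+1106.5)/2 × 0.5 = 605.0
  [0.5→1.5]: (1106.5+785.2)/2 × 1 = 945.85
  [1.5→5.5]: (785.2+199.1)/2 × 4 = 1968.6
  [5.5→5.75]: (199.1+182.8)/2 × 0.25 = 47.7375
  [5.75→6.75]: (182.8+129.7)/2 × 1 = 156.25
  Sum = 3723.4375 µg/L·h
IV tail: 129.7/0.343 = 378.134; AUC_iv,0→∞ = 3723.4375 + 378.134 = 4101.5715 µg/L·h
Trapezoidal AUC_0→10.5 (transdermal patch):
  [0→0.5]: (0.0+349.3)/2 × 0.5 = 87.325
  [0.5→4.5]: (349.3+185.3)/2 × 4 = 1069.2
  [4.5→10.5]: (185.3+23.7)/2 × 6 = 627.0
  Sum = 1783.525 µg/L·h
transdermal patch tail: 23.7/0.343 = 69.096; AUC_ev,0→∞ = 1783.525 + 69.096 = 1852.621 µg/L·h
F = (AUC_ev/D_ev)/(AUC_iv/D_iv) = (1852.621/50)/(4101.5715/25) = 37.05242/164.06286 = 0.2258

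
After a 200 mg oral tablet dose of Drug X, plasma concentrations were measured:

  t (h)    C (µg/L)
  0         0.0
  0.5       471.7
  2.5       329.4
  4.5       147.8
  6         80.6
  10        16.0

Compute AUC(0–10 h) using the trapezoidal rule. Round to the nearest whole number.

AUC = 1761 µg/L·h

Trapezoidal AUC_0→10:
  [0→0.5]: (0.0+471.7)/2 × 0.5 = 117.925
  [0.5→2.5]: (471.7+329.4)/2 × 2 = 801.1
  [2.5→4.5]: (329.4+147.8)/2 × 2 = 477.2
  [4.5→6]: (147.8+80.6)/2 × 1.5 = 171.3
  [6→10]: (80.6+16.0)/2 × 4 = 193.2
  Sum = 1760.725 µg/L·h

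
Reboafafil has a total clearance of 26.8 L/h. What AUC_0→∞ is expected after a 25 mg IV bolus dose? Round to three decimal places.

AUC = 0.933 mg/L·h

AUC_0→∞ = Dose_iv / CL
        = 25 / 26.8 = 0.932836 mg/L·h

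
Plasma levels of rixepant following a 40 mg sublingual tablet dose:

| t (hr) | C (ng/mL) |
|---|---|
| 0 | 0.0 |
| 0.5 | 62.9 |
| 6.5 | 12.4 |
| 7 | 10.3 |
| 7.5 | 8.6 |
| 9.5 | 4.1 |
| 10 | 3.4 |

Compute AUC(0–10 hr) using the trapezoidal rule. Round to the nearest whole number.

AUC = 267 ng/mL·hr

Trapezoidal AUC_0→10:
  [0→0.5]: (0.0+62.9)/2 × 0.5 = 15.725
  [0.5→6.5]: (62.9+12.4)/2 × 6 = 225.9
  [6.5→7]: (12.4+10.3)/2 × 0.5 = 5.675
  [7→7.5]: (10.3+8.6)/2 × 0.5 = 4.725
  [7.5→9.5]: (8.6+4.1)/2 × 2 = 12.7
  [9.5→10]: (4.1+3.4)/2 × 0.5 = 1.875
  Sum = 266.6 ng/mL·hr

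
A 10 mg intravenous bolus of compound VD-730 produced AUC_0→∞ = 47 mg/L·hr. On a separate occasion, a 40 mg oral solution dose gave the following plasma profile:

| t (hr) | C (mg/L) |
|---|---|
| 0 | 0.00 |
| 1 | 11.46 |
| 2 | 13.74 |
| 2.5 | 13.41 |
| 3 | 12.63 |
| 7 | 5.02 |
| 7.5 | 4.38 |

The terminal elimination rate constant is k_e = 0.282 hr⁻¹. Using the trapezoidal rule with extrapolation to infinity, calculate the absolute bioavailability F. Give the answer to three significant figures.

Trapezoidal AUC_0→7.5 (oral solution):
  [0→1]: (0.00+11.46)/2 × 1 = 5.73
  [1→2]: (11.46+13.74)/2 × 1 = 12.6
  [2→2.5]: (13.74+13.41)/2 × 0.5 = 6.7875
  [2.5→3]: (13.41+12.63)/2 × 0.5 = 6.51
  [3→7]: (12.63+5.02)/2 × 4 = 35.3
  [7→7.5]: (5.02+4.38)/2 × 0.5 = 2.35
  Sum = 69.2775 mg/L·hr
Tail: C_last/k_e = 4.38/0.282 = 15.532
AUC_0→∞ (oral solution) = 69.2775 + 15.532 = 84.8095 mg/L·hr
F = (AUC_ev/D_ev)/(AUC_iv/D_iv) = (84.8095/40)/(47/10) = 2.1202375/4.7 = 0.4511

F = 0.451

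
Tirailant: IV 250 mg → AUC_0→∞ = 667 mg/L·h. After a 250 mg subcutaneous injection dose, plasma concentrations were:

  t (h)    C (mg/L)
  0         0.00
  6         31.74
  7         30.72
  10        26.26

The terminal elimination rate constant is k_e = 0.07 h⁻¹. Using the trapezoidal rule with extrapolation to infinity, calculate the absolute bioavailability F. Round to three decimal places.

F = 0.880

Trapezoidal AUC_0→10 (subcutaneous injection):
  [0→6]: (0.00+31.74)/2 × 6 = 95.22
  [6→7]: (31.74+30.72)/2 × 1 = 31.23
  [7→10]: (30.72+26.26)/2 × 3 = 85.47
  Sum = 211.92 mg/L·h
Tail: C_last/k_e = 26.26/0.07 = 375.143
AUC_0→∞ (subcutaneous injection) = 211.92 + 375.143 = 587.063 mg/L·h
F = (AUC_ev/D_ev)/(AUC_iv/D_iv) = (587.063/250)/(667/250) = 2.348252/2.668 = 0.8802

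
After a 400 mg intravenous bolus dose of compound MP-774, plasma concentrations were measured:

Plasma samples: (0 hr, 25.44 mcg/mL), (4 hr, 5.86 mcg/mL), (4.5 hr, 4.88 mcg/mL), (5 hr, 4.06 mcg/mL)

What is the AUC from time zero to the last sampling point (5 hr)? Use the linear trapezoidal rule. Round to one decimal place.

Trapezoidal AUC_0→5:
  [0→4]: (25.44+5.86)/2 × 4 = 62.6
  [4→4.5]: (5.86+4.88)/2 × 0.5 = 2.685
  [4.5→5]: (4.88+4.06)/2 × 0.5 = 2.235
  Sum = 67.52 mcg/mL·hr

AUC = 67.5 mcg/mL·hr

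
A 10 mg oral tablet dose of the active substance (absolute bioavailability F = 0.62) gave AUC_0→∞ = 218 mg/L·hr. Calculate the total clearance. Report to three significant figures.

CL = 0.0284 L/hr

CL = F × Dose / AUC_0→∞
   = 0.62 × 10 / 218 = 0.0284404 L/hr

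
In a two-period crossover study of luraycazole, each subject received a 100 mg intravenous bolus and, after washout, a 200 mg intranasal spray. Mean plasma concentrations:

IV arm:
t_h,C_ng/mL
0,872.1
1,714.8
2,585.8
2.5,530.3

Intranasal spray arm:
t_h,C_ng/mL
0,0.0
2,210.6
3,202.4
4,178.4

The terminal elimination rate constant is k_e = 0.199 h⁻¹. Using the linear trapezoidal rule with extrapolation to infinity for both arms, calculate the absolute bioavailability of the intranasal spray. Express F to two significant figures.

Trapezoidal AUC_0→2.5 (IV):
  [0→1]: (872.1+714.8)/2 × 1 = 793.45
  [1→2]: (714.8+585.8)/2 × 1 = 650.3
  [2→2.5]: (585.8+530.3)/2 × 0.5 = 279.025
  Sum = 1722.775 ng/mL·h
IV tail: 530.3/0.199 = 2664.824; AUC_iv,0→∞ = 1722.775 + 2664.824 = 4387.599 ng/mL·h
Trapezoidal AUC_0→4 (intranasal spray):
  [0→2]: (0.0+210.6)/2 × 2 = 210.6
  [2→3]: (210.6+202.4)/2 × 1 = 206.5
  [3→4]: (202.4+178.4)/2 × 1 = 190.4
  Sum = 607.5 ng/mL·h
intranasal spray tail: 178.4/0.199 = 896.482; AUC_ev,0→∞ = 607.5 + 896.482 = 1503.982 ng/mL·h
F = (AUC_ev/D_ev)/(AUC_iv/D_iv) = (1503.982/200)/(4387.599/100) = 7.51991/43.87599 = 0.1714

F = 0.17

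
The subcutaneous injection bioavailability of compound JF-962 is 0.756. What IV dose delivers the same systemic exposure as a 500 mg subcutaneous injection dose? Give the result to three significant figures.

Systemic exposure from an extravascular dose = F × D_ev, so the equivalent IV dose is F × D_ev.
D_iv = F × D_ev = 0.756 × 500 = 378 mg

D_iv = 378 mg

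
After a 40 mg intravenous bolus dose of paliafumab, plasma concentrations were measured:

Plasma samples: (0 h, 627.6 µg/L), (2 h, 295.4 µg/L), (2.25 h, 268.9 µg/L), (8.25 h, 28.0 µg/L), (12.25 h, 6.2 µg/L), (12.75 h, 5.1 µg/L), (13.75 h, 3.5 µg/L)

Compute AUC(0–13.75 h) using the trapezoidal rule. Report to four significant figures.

Trapezoidal AUC_0→13.75:
  [0→2]: (627.6+295.4)/2 × 2 = 923.0
  [2→2.25]: (295.4+268.9)/2 × 0.25 = 70.5375
  [2.25→8.25]: (268.9+28.0)/2 × 6 = 890.7
  [8.25→12.25]: (28.0+6.2)/2 × 4 = 68.4
  [12.25→12.75]: (6.2+5.1)/2 × 0.5 = 2.825
  [12.75→13.75]: (5.1+3.5)/2 × 1 = 4.3
  Sum = 1959.7625 µg/L·h

AUC = 1960 µg/L·h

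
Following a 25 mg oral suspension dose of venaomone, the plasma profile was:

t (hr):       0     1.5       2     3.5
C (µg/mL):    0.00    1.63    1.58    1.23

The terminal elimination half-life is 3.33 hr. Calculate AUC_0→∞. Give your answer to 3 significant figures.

AUC = 10.0 µg/mL·hr

Trapezoidal AUC_0→3.5:
  [0→1.5]: (0.00+1.63)/2 × 1.5 = 1.2225
  [1.5→2]: (1.63+1.58)/2 × 0.5 = 0.8025
  [2→3.5]: (1.58+1.23)/2 × 1.5 = 2.1075
  Sum = 4.1325 µg/mL·hr
k_e = ln2 / t½ = 0.693147 / 3.33 = 0.2082 hr^-1
Extrapolated tail: C_last / k_e = 1.23 / 0.2082 = 5.908
AUC_0→∞ = 4.1325 + 5.908 = 10.0405 µg/mL·hr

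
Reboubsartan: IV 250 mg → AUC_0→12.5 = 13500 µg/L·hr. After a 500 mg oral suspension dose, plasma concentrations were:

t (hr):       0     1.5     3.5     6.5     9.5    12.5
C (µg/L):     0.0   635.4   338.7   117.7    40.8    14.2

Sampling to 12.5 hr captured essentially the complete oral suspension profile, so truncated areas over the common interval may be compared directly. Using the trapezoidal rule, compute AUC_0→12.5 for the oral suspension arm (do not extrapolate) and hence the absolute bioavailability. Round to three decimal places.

Trapezoidal AUC_0→12.5 (oral suspension):
  [0→1.5]: (0.0+635.4)/2 × 1.5 = 476.55
  [1.5→3.5]: (635.4+338.7)/2 × 2 = 974.1
  [3.5→6.5]: (338.7+117.7)/2 × 3 = 684.6
  [6.5→9.5]: (117.7+40.8)/2 × 3 = 237.75
  [9.5→12.5]: (40.8+14.2)/2 × 3 = 82.5
  Sum = 2455.5 µg/L·hr
F = (AUC_ev/D_ev)/(AUC_iv/D_iv) = (2455.5/500)/(13500/250) = 4.911/54 = 0.0909

F = 0.091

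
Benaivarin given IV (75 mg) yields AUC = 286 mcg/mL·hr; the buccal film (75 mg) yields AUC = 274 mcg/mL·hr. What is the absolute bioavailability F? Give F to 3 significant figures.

F = (AUC_ev / D_ev) / (AUC_iv / D_iv)
  = (274/75) / (286/75)
  = 3.65333 / 3.81333 = 0.9580

F = 0.958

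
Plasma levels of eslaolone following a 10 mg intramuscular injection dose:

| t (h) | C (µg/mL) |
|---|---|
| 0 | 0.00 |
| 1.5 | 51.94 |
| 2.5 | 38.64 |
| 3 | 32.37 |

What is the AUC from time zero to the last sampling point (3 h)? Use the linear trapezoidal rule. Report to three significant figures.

Trapezoidal AUC_0→3:
  [0→1.5]: (0.00+51.94)/2 × 1.5 = 38.955
  [1.5→2.5]: (51.94+38.64)/2 × 1 = 45.29
  [2.5→3]: (38.64+32.37)/2 × 0.5 = 17.7525
  Sum = 101.9975 µg/mL·h

AUC = 102 µg/mL·h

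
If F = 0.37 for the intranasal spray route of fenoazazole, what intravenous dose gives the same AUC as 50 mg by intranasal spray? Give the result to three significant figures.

D_iv = 18.5 mg

Systemic exposure from an extravascular dose = F × D_ev, so the equivalent IV dose is F × D_ev.
D_iv = F × D_ev = 0.37 × 50 = 18.5 mg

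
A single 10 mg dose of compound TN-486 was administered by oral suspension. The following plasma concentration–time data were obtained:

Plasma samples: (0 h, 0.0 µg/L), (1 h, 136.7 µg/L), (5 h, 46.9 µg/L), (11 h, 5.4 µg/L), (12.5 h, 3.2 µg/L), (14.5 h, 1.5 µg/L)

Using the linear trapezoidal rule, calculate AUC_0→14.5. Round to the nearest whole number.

AUC = 604 µg/L·h

Trapezoidal AUC_0→14.5:
  [0→1]: (0.0+136.7)/2 × 1 = 68.35
  [1→5]: (136.7+46.9)/2 × 4 = 367.2
  [5→11]: (46.9+5.4)/2 × 6 = 156.9
  [11→12.5]: (5.4+3.2)/2 × 1.5 = 6.45
  [12.5→14.5]: (3.2+1.5)/2 × 2 = 4.7
  Sum = 603.6 µg/L·h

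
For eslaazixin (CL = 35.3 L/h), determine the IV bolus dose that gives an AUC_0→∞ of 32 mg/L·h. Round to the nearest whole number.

Dose = 1130 mg

Dose_iv = CL × AUC_0→∞
     = 35.3 × 32 = 1129.6 mg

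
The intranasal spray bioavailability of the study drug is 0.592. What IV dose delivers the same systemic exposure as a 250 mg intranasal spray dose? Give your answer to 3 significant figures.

Systemic exposure from an extravascular dose = F × D_ev, so the equivalent IV dose is F × D_ev.
D_iv = F × D_ev = 0.592 × 250 = 148 mg

D_iv = 148 mg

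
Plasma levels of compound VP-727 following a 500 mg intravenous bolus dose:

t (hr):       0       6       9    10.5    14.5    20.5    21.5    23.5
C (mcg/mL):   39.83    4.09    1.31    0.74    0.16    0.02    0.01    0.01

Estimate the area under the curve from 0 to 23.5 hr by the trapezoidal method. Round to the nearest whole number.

AUC = 144 mcg/mL·hr

Trapezoidal AUC_0→23.5:
  [0→6]: (39.83+4.09)/2 × 6 = 131.76
  [6→9]: (4.09+1.31)/2 × 3 = 8.1
  [9→10.5]: (1.31+0.74)/2 × 1.5 = 1.5375
  [10.5→14.5]: (0.74+0.16)/2 × 4 = 1.8
  [14.5→20.5]: (0.16+0.02)/2 × 6 = 0.54
  [20.5→21.5]: (0.02+0.01)/2 × 1 = 0.015
  [21.5→23.5]: (0.01+0.01)/2 × 2 = 0.02
  Sum = 143.7725 mcg/mL·hr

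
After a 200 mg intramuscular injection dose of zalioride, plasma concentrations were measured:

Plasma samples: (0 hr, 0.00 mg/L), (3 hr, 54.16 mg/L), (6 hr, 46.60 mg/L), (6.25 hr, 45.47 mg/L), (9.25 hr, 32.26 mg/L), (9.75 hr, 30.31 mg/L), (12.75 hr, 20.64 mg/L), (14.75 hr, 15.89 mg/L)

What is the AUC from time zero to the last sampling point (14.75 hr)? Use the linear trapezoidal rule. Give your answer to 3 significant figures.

Trapezoidal AUC_0→14.75:
  [0→3]: (0.00+54.16)/2 × 3 = 81.24
  [3→6]: (54.16+46.60)/2 × 3 = 151.14
  [6→6.25]: (46.60+45.47)/2 × 0.25 = 11.50875
  [6.25→9.25]: (45.47+32.26)/2 × 3 = 116.595
  [9.25→9.75]: (32.26+30.31)/2 × 0.5 = 15.6425
  [9.75→12.75]: (30.31+20.64)/2 × 3 = 76.425
  [12.75→14.75]: (20.64+15.89)/2 × 2 = 36.53
  Sum = 489.08125 mg/L·hr

AUC = 489 mg/L·hr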